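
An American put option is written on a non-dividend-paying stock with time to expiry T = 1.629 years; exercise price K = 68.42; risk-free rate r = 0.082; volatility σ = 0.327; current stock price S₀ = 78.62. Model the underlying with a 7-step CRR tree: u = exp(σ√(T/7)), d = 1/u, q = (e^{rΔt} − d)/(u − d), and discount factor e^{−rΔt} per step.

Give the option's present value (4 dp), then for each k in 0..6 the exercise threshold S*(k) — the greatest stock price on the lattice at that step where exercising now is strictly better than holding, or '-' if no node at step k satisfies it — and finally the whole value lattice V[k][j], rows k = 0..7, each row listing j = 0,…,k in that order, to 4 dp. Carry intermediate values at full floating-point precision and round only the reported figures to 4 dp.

price = 4.8864
boundary = - - - 48.9788 41.8311 48.9788 57.3477
tree:
4.8864
8.0024 2.2075
12.7103 3.9776 0.6646
19.4412 7.0030 1.3481 0.0619
26.5889 11.9436 2.7278 0.1318 0.0000
32.6934 19.4412 5.5042 0.2807 0.0000 0.0000
37.9071 26.5889 11.0723 0.5978 0.0000 0.0000 0.0000
42.3600 32.6934 19.4412 1.2733 0.0000 0.0000 0.0000 0.0000

params: Δt=0.23271 u=1.17087 d=0.85407 q=0.52146 e^(-rΔt)=0.98110
t_7 payoffs: 42.3600 32.6934 19.4412 1.2733 0.0000 0.0000 0.0000 0.0000
t_6: node(6,0) S=30.5129 payoff=37.9071 vs cont=36.6139 → 37.9071 [stop]  node(6,1) S=41.8311 payoff=26.5889 vs cont=25.2956 → 26.5889 [stop]  node(6,2) S=57.3477 payoff=11.0723 vs cont=9.7790 → 11.0723 [stop]  node(6,3) S=78.6200 payoff=0.0000 vs cont=0.5978 → 0.5978 [wait]  node(6,4) S=107.7829 payoff=0.0000 vs cont=0.0000 → 0.0000 [wait]  node(6,5) S=147.7633 payoff=0.0000 vs cont=0.0000 → 0.0000 [wait]  node(6,6) S=202.5738 payoff=0.0000 vs cont=0.0000 → 0.0000 [wait]  ⇒ S*(6)=57.3477
t_5: node(5,0) S=35.7266 payoff=32.6934 vs cont=31.4002 → 32.6934 [stop]  node(5,1) S=48.9788 payoff=19.4412 vs cont=18.1480 → 19.4412 [stop]  node(5,2) S=67.1467 payoff=1.2733 vs cont=5.5042 → 5.5042 [wait]  node(5,3) S=92.0537 payoff=0.0000 vs cont=0.2807 → 0.2807 [wait]  node(5,4) S=126.1996 payoff=0.0000 vs cont=0.0000 → 0.0000 [wait]  node(5,5) S=173.0115 payoff=0.0000 vs cont=0.0000 → 0.0000 [wait]  ⇒ S*(5)=48.9788
t_4: node(4,0) S=41.8311 payoff=26.5889 vs cont=25.2956 → 26.5889 [stop]  node(4,1) S=57.3477 payoff=11.0723 vs cont=11.9436 → 11.9436 [wait]  node(4,2) S=78.6200 payoff=0.0000 vs cont=2.7278 → 2.7278 [wait]  node(4,3) S=107.7829 payoff=0.0000 vs cont=0.1318 → 0.1318 [wait]  node(4,4) S=147.7633 payoff=0.0000 vs cont=0.0000 → 0.0000 [wait]  ⇒ S*(4)=41.8311
t_3: node(3,0) S=48.9788 payoff=19.4412 vs cont=18.5937 → 19.4412 [stop]  node(3,1) S=67.1467 payoff=1.2733 vs cont=7.0030 → 7.0030 [wait]  node(3,2) S=92.0537 payoff=0.0000 vs cont=1.3481 → 1.3481 [wait]  node(3,3) S=126.1996 payoff=0.0000 vs cont=0.0619 → 0.0619 [wait]  ⇒ S*(3)=48.9788
t_2: node(2,0) S=57.3477 payoff=11.0723 vs cont=12.7103 → 12.7103 [wait]  node(2,1) S=78.6200 payoff=0.0000 vs cont=3.9776 → 3.9776 [wait]  node(2,2) S=107.7829 payoff=0.0000 vs cont=0.6646 → 0.6646 [wait]  ⇒ S*(2)=-
t_1: node(1,0) S=67.1467 payoff=1.2733 vs cont=8.0024 → 8.0024 [wait]  node(1,1) S=92.0537 payoff=0.0000 vs cont=2.2075 → 2.2075 [wait]  ⇒ S*(1)=-
t_0: node(0,0) S=78.6200 payoff=0.0000 vs cont=4.8864 → 4.8864 [wait]  ⇒ S*(0)=-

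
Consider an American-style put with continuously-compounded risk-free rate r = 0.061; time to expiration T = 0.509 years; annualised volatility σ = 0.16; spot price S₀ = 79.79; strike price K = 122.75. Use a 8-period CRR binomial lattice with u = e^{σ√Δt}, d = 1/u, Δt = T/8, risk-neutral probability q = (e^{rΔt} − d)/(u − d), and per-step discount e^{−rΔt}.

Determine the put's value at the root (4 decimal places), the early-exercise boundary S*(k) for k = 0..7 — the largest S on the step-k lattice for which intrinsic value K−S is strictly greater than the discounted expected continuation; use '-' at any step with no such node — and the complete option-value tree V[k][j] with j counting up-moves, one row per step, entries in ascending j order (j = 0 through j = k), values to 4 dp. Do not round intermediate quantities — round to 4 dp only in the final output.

price = 42.9600
boundary = 79.7900 83.0761 86.4975 90.0598 93.7688 97.6305 101.6513 105.8377
tree:
42.9600
46.1161 39.6739
49.1473 42.9600 36.2525
52.0587 46.1161 39.6739 32.6902
54.8548 49.1473 42.9600 36.2525 28.9812
57.5404 52.0587 46.1161 39.6739 32.6902 25.1195
60.1198 54.8548 49.1473 42.9600 36.2525 28.9812 21.0987
62.5971 57.5404 52.0587 46.1161 39.6739 32.6902 25.1195 16.9123
64.9765 60.1198 54.8548 49.1473 42.9600 36.2525 28.9812 21.0987 12.5535

Δt=0.06363  u=1.04118  d=0.96045  q=0.53808  discount=0.99613
step 8 (expiry): payoffs max(K−S,0) = 64.9765 60.1198 54.8548 49.1473 42.9600 36.2525 28.9812 21.0987 12.5535
step 7: (k=7,j=0): S=60.1529, (K−S)⁺=62.5971, hold=62.1216 ⇒ V=62.5971 exercise | (k=7,j=1): S=65.2096, (K−S)⁺=57.5404, hold=57.0649 ⇒ V=57.5404 exercise | (k=7,j=2): S=70.6913, (K−S)⁺=52.0587, hold=51.5832 ⇒ V=52.0587 exercise | (k=7,j=3): S=76.6339, (K−S)⁺=46.1161, hold=45.6406 ⇒ V=46.1161 exercise | (k=7,j=4): S=83.0761, (K−S)⁺=39.6739, hold=39.1985 ⇒ V=39.6739 exercise | (k=7,j=5): S=90.0598, (K−S)⁺=32.6902, hold=32.2148 ⇒ V=32.6902 exercise | (k=7,j=6): S=97.6305, (K−S)⁺=25.1195, hold=24.6440 ⇒ V=25.1195 exercise | (k=7,j=7): S=105.8377, (K−S)⁺=16.9123, hold=16.4368 ⇒ V=16.9123 exercise  boundary S*=105.8377
step 6: (k=6,j=0): S=62.6302, (K−S)⁺=60.1198, hold=59.6443 ⇒ V=60.1198 exercise | (k=6,j=1): S=67.8952, (K−S)⁺=54.8548, hold=54.3794 ⇒ V=54.8548 exercise | (k=6,j=2): S=73.6027, (K−S)⁺=49.1473, hold=48.6718 ⇒ V=49.1473 exercise | (k=6,j=3): S=79.7900, (K−S)⁺=42.9600, hold=42.4845 ⇒ V=42.9600 exercise | (k=6,j=4): S=86.4975, (K−S)⁺=36.2525, hold=35.7771 ⇒ V=36.2525 exercise | (k=6,j=5): S=93.7688, (K−S)⁺=28.9812, hold=28.5058 ⇒ V=28.9812 exercise | (k=6,j=6): S=101.6513, (K−S)⁺=21.0987, hold=20.6232 ⇒ V=21.0987 exercise  boundary S*=101.6513
step 5: (k=5,j=0): S=65.2096, (K−S)⁺=57.5404, hold=57.0649 ⇒ V=57.5404 exercise | (k=5,j=1): S=70.6913, (K−S)⁺=52.0587, hold=51.5832 ⇒ V=52.0587 exercise | (k=5,j=2): S=76.6339, (K−S)⁺=46.1161, hold=45.6406 ⇒ V=46.1161 exercise | (k=5,j=3): S=83.0761, (K−S)⁺=39.6739, hold=39.1985 ⇒ V=39.6739 exercise | (k=5,j=4): S=90.0598, (K−S)⁺=32.6902, hold=32.2148 ⇒ V=32.6902 exercise | (k=5,j=5): S=97.6305, (K−S)⁺=25.1195, hold=24.6440 ⇒ V=25.1195 exercise  boundary S*=97.6305
step 4: (k=4,j=0): S=67.8952, (K−S)⁺=54.8548, hold=54.3794 ⇒ V=54.8548 exercise | (k=4,j=1): S=73.6027, (K−S)⁺=49.1473, hold=48.6718 ⇒ V=49.1473 exercise | (k=4,j=2): S=79.7900, (K−S)⁺=42.9600, hold=42.4845 ⇒ V=42.9600 exercise | (k=4,j=3): S=86.4975, (K−S)⁺=36.2525, hold=35.7771 ⇒ V=36.2525 exercise | (k=4,j=4): S=93.7688, (K−S)⁺=28.9812, hold=28.5058 ⇒ V=28.9812 exercise  boundary S*=93.7688
step 3: (k=3,j=0): S=70.6913, (K−S)⁺=52.0587, hold=51.5832 ⇒ V=52.0587 exercise | (k=3,j=1): S=76.6339, (K−S)⁺=46.1161, hold=45.6406 ⇒ V=46.1161 exercise | (k=3,j=2): S=83.0761, (K−S)⁺=39.6739, hold=39.1985 ⇒ V=39.6739 exercise | (k=3,j=3): S=90.0598, (K−S)⁺=32.6902, hold=32.2148 ⇒ V=32.6902 exercise  boundary S*=90.0598
step 2: (k=2,j=0): S=73.6027, (K−S)⁺=49.1473, hold=48.6718 ⇒ V=49.1473 exercise | (k=2,j=1): S=79.7900, (K−S)⁺=42.9600, hold=42.4845 ⇒ V=42.9600 exercise | (k=2,j=2): S=86.4975, (K−S)⁺=36.2525, hold=35.7771 ⇒ V=36.2525 exercise  boundary S*=86.4975
step 1: (k=1,j=0): S=76.6339, (K−S)⁺=46.1161, hold=45.6406 ⇒ V=46.1161 exercise | (k=1,j=1): S=83.0761, (K−S)⁺=39.6739, hold=39.1985 ⇒ V=39.6739 exercise  boundary S*=83.0761
step 0: (k=0,j=0): S=79.7900, (K−S)⁺=42.9600, hold=42.4845 ⇒ V=42.9600 exercise  boundary S*=79.7900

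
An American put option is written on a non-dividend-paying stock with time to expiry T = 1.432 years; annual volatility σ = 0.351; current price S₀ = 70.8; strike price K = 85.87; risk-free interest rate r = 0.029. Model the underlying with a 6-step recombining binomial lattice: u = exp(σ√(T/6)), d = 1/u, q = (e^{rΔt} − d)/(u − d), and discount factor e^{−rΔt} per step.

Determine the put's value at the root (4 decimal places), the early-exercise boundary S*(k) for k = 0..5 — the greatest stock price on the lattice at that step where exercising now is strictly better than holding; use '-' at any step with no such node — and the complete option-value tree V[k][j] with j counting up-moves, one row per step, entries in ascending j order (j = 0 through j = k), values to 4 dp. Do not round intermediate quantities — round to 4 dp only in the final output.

Δt=0.23867, u=1.18706, d=0.84242, q=0.47739, disc=e^(-rΔt)=0.99310
k=6 terminal: V=max(K-S,0) → 60.5650 50.2126 35.6252 15.0700 0.0000 0.0000 0.0000
k=5: j=0 S=30.0385 intr=55.8315 cont=55.2392 V=55.8315[EX]; j=1 S=42.3273 intr=43.5427 cont=42.9505 V=43.5427[EX]; j=2 S=59.6434 intr=26.2266 cont=25.6343 V=26.2266[EX]; j=3 S=84.0435 intr=1.8265 cont=7.8214 V=7.8214[hold]; j=4 S=118.4258 intr=0.0000 cont=0.0000 V=0.0000[hold]; j=5 S=166.8739 intr=0.0000 cont=0.0000 V=0.0000[hold]  S*(5)=59.6434
k=4: j=0 S=35.6574 intr=50.2126 cont=49.6204 V=50.2126[EX]; j=1 S=50.2448 intr=35.6252 cont=35.0329 V=35.6252[EX]; j=2 S=70.8000 intr=15.0700 cont=17.3199 V=17.3199[hold]; j=3 S=99.7643 intr=0.0000 cont=4.0594 V=4.0594[hold]; j=4 S=140.5780 intr=0.0000 cont=0.0000 V=0.0000[hold]  S*(4)=50.2448
k=3: j=0 S=42.3273 intr=43.5427 cont=42.9505 V=43.5427[EX]; j=1 S=59.6434 intr=26.2266 cont=26.7010 V=26.7010[hold]; j=2 S=84.0435 intr=1.8265 cont=10.9137 V=10.9137[hold]; j=3 S=118.4258 intr=0.0000 cont=2.1068 V=2.1068[hold]  S*(3)=42.3273
k=2: j=0 S=50.2448 intr=35.6252 cont=35.2578 V=35.6252[EX]; j=1 S=70.8000 intr=15.0700 cont=19.0321 V=19.0321[hold]; j=2 S=99.7643 intr=0.0000 cont=6.6631 V=6.6631[hold]  S*(2)=50.2448
k=1: j=0 S=59.6434 intr=26.2266 cont=27.5128 V=27.5128[hold]; j=1 S=84.0435 intr=1.8265 cont=13.0368 V=13.0368[hold]  S*(1)=-
k=0: j=0 S=70.8000 intr=15.0700 cont=20.4600 V=20.4600[hold]  S*(0)=-

price = 20.4600
boundary = - - 50.2448 42.3273 50.2448 59.6434
tree:
20.4600
27.5128 13.0368
35.6252 19.0321 6.6631
43.5427 26.7010 10.9137 2.1068
50.2126 35.6252 17.3199 4.0594 0.0000
55.8315 43.5427 26.2266 7.8214 0.0000 0.0000
60.5650 50.2126 35.6252 15.0700 0.0000 0.0000 0.0000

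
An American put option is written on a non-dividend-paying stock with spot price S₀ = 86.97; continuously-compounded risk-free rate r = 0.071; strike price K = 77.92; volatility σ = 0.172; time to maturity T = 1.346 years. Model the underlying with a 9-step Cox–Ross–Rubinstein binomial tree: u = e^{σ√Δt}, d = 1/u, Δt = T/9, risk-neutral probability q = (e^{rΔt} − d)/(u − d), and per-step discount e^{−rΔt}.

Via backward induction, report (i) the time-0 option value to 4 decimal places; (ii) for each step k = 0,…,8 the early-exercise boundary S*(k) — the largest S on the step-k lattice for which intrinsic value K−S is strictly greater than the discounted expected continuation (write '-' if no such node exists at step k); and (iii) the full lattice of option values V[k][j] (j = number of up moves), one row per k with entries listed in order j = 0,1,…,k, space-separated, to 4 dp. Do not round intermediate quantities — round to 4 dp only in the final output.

Δt=0.14956, u=1.06878, d=0.93565, q=0.56356, disc=e^(-rΔt)=0.98944
k=9 terminal: V=max(K-S,0) → 30.1253 23.3247 15.5565 6.6829 0.0000 0.0000 0.0000 0.0000 0.0000 0.0000
k=8: j=0 S=51.0819 intr=26.8381 cont=26.0151 V=26.8381[EX]; j=1 S=58.3503 intr=19.5697 cont=18.7467 V=19.5697[EX]; j=2 S=66.6528 intr=11.2672 cont=10.4442 V=11.2672[EX]; j=3 S=76.1367 intr=1.7833 cont=2.8859 V=2.8859[hold]; j=4 S=86.9700 intr=0.0000 cont=0.0000 V=0.0000[hold]; j=5 S=99.3448 intr=0.0000 cont=0.0000 V=0.0000[hold]; j=6 S=113.4803 intr=0.0000 cont=0.0000 V=0.0000[hold]; j=7 S=129.6272 intr=0.0000 cont=0.0000 V=0.0000[hold]; j=8 S=148.0716 intr=0.0000 cont=0.0000 V=0.0000[hold]  S*(8)=66.6528
k=7: j=0 S=54.5953 intr=23.3247 cont=22.5017 V=23.3247[EX]; j=1 S=62.3635 intr=15.5565 cont=14.7335 V=15.5565[EX]; j=2 S=71.2371 intr=6.6829 cont=6.4747 V=6.6829[EX]; j=3 S=81.3733 intr=0.0000 cont=1.2462 V=1.2462[hold]; j=4 S=92.9517 intr=0.0000 cont=0.0000 V=0.0000[hold]; j=5 S=106.1776 intr=0.0000 cont=0.0000 V=0.0000[hold]; j=6 S=121.2853 intr=0.0000 cont=0.0000 V=0.0000[hold]; j=7 S=138.5428 intr=0.0000 cont=0.0000 V=0.0000[hold]  S*(7)=71.2371
k=6: j=0 S=58.3503 intr=19.5697 cont=18.7467 V=19.5697[EX]; j=1 S=66.6528 intr=11.2672 cont=10.4442 V=11.2672[EX]; j=2 S=76.1367 intr=1.7833 cont=3.5808 V=3.5808[hold]; j=3 S=86.9700 intr=0.0000 cont=0.5381 V=0.5381[hold]; j=4 S=99.3448 intr=0.0000 cont=0.0000 V=0.0000[hold]; j=5 S=113.4803 intr=0.0000 cont=0.0000 V=0.0000[hold]; j=6 S=129.6272 intr=0.0000 cont=0.0000 V=0.0000[hold]  S*(6)=66.6528
k=5: j=0 S=62.3635 intr=15.5565 cont=14.7335 V=15.5565[EX]; j=1 S=71.2371 intr=6.6829 cont=6.8622 V=6.8622[hold]; j=2 S=81.3733 intr=0.0000 cont=1.8464 V=1.8464[hold]; j=3 S=92.9517 intr=0.0000 cont=0.2324 V=0.2324[hold]; j=4 S=106.1776 intr=0.0000 cont=0.0000 V=0.0000[hold]; j=5 S=121.2853 intr=0.0000 cont=0.0000 V=0.0000[hold]  S*(5)=62.3635
k=4: j=0 S=66.6528 intr=11.2672 cont=10.5441 V=11.2672[EX]; j=1 S=76.1367 intr=1.7833 cont=3.9928 V=3.9928[hold]; j=2 S=86.9700 intr=0.0000 cont=0.9269 V=0.9269[hold]; j=3 S=99.3448 intr=0.0000 cont=0.1004 V=0.1004[hold]; j=4 S=113.4803 intr=0.0000 cont=0.0000 V=0.0000[hold]  S*(4)=66.6528
k=3: j=0 S=71.2371 intr=6.6829 cont=7.0919 V=7.0919[hold]; j=1 S=81.3733 intr=0.0000 cont=2.2411 V=2.2411[hold]; j=2 S=92.9517 intr=0.0000 cont=0.4562 V=0.4562[hold]; j=3 S=106.1776 intr=0.0000 cont=0.0433 V=0.0433[hold]  S*(3)=-
k=2: j=0 S=76.1367 intr=1.7833 cont=4.3121 V=4.3121[hold]; j=1 S=86.9700 intr=0.0000 cont=1.2221 V=1.2221[hold]; j=2 S=99.3448 intr=0.0000 cont=0.2212 V=0.2212[hold]  S*(2)=-
k=1: j=0 S=81.3733 intr=0.0000 cont=2.5436 V=2.5436[hold]; j=1 S=92.9517 intr=0.0000 cont=0.6511 V=0.6511[hold]  S*(1)=-
k=0: j=0 S=86.9700 intr=0.0000 cont=1.4614 V=1.4614[hold]  S*(0)=-

price = 1.4614
boundary = - - - - 66.6528 62.3635 66.6528 71.2371 66.6528
tree:
1.4614
2.5436 0.6511
4.3121 1.2221 0.2212
7.0919 2.2411 0.4562 0.0433
11.2672 3.9928 0.9269 0.1004 0.0000
15.5565 6.8622 1.8464 0.2324 0.0000 0.0000
19.5697 11.2672 3.5808 0.5381 0.0000 0.0000 0.0000
23.3247 15.5565 6.6829 1.2462 0.0000 0.0000 0.0000 0.0000
26.8381 19.5697 11.2672 2.8859 0.0000 0.0000 0.0000 0.0000 0.0000
30.1253 23.3247 15.5565 6.6829 0.0000 0.0000 0.0000 0.0000 0.0000 0.0000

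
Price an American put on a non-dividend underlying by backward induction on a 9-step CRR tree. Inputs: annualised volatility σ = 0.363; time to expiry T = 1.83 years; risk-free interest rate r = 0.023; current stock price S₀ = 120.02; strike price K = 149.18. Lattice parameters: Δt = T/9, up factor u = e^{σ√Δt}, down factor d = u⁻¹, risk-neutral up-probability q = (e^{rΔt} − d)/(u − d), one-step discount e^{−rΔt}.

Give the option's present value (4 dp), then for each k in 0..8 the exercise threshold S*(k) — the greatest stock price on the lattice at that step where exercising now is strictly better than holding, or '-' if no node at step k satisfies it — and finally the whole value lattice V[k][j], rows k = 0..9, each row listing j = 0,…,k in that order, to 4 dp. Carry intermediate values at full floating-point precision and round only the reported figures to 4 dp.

Δt=0.20333, u=1.17784, d=0.84901, q=0.47342, disc=e^(-rΔt)=0.99533
k=9 terminal: V=max(K-S,0) → 121.6717 111.0173 96.2363 75.7303 47.2820 7.8151 0.0000 0.0000 0.0000 0.0000
k=8: j=0 S=32.4004 intr=116.7796 cont=116.0835 V=116.7796[EX]; j=1 S=44.9497 intr=104.2303 cont=103.5343 V=104.2303[EX]; j=2 S=62.3595 intr=86.8205 cont=86.1245 V=86.8205[EX]; j=3 S=86.5123 intr=62.6677 cont=61.9716 V=62.6677[EX]; j=4 S=120.0200 intr=29.1600 cont=28.4640 V=29.1600[EX]; j=5 S=166.5058 intr=0.0000 cont=4.0961 V=4.0961[hold]; j=6 S=230.9962 intr=0.0000 cont=0.0000 V=0.0000[hold]; j=7 S=320.4650 intr=0.0000 cont=0.0000 V=0.0000[hold]; j=8 S=444.5864 intr=0.0000 cont=0.0000 V=0.0000[hold]  S*(8)=120.0200
k=7: j=0 S=38.1627 intr=111.0173 cont=110.3213 V=111.0173[EX]; j=1 S=52.9437 intr=96.2363 cont=95.5402 V=96.2363[EX]; j=2 S=73.4497 intr=75.7303 cont=75.0342 V=75.7303[EX]; j=3 S=101.8980 intr=47.2820 cont=46.5859 V=47.2820[EX]; j=4 S=141.3649 intr=7.8151 cont=17.2134 V=17.2134[hold]; j=5 S=196.1178 intr=0.0000 cont=2.1468 V=2.1468[hold]; j=6 S=272.0776 intr=0.0000 cont=0.0000 V=0.0000[hold]; j=7 S=377.4578 intr=0.0000 cont=0.0000 V=0.0000[hold]  S*(7)=101.8980
k=6: j=0 S=44.9497 intr=104.2303 cont=103.5343 V=104.2303[EX]; j=1 S=62.3595 intr=86.8205 cont=86.1245 V=86.8205[EX]; j=2 S=86.5123 intr=62.6677 cont=61.9716 V=62.6677[EX]; j=3 S=120.0200 intr=29.1600 cont=32.8926 V=32.8926[hold]; j=4 S=166.5058 intr=0.0000 cont=10.0335 V=10.0335[hold]; j=5 S=230.9962 intr=0.0000 cont=1.1252 V=1.1252[hold]; j=6 S=320.4650 intr=0.0000 cont=0.0000 V=0.0000[hold]  S*(6)=86.5123
k=5: j=0 S=52.9437 intr=96.2363 cont=95.5402 V=96.2363[EX]; j=1 S=73.4497 intr=75.7303 cont=75.0342 V=75.7303[EX]; j=2 S=101.8980 intr=47.2820 cont=48.3448 V=48.3448[hold]; j=3 S=141.3649 intr=7.8151 cont=21.9675 V=21.9675[hold]; j=4 S=196.1178 intr=0.0000 cont=5.7889 V=5.7889[hold]; j=5 S=272.0776 intr=0.0000 cont=0.5897 V=0.5897[hold]  S*(5)=73.4497
k=4: j=0 S=62.3595 intr=86.8205 cont=86.1245 V=86.8205[EX]; j=1 S=86.5123 intr=62.6677 cont=62.4725 V=62.6677[EX]; j=2 S=120.0200 intr=29.1600 cont=35.6898 V=35.6898[hold]; j=3 S=166.5058 intr=0.0000 cont=14.2414 V=14.2414[hold]; j=4 S=230.9962 intr=0.0000 cont=3.3120 V=3.3120[hold]  S*(4)=86.5123
k=3: j=0 S=73.4497 intr=75.7303 cont=75.0342 V=75.7303[EX]; j=1 S=101.8980 intr=47.2820 cont=49.6629 V=49.6629[hold]; j=2 S=141.3649 intr=7.8151 cont=25.4165 V=25.4165[hold]; j=3 S=196.1178 intr=0.0000 cont=9.0248 V=9.0248[hold]  S*(3)=73.4497
k=2: j=0 S=86.5123 intr=62.6677 cont=63.0936 V=63.0936[hold]; j=1 S=120.0200 intr=29.1600 cont=38.0059 V=38.0059[hold]; j=2 S=166.5058 intr=0.0000 cont=17.5739 V=17.5739[hold]  S*(2)=-
k=1: j=0 S=101.8980 intr=47.2820 cont=50.9775 V=50.9775[hold]; j=1 S=141.3649 intr=7.8151 cont=28.2007 V=28.2007[hold]  S*(1)=-
k=0: j=0 S=120.0200 intr=29.1600 cont=40.0068 V=40.0068[hold]  S*(0)=-

price = 40.0068
boundary = - - - 73.4497 86.5123 73.4497 86.5123 101.8980 120.0200
tree:
40.0068
50.9775 28.2007
63.0936 38.0059 17.5739
75.7303 49.6629 25.4165 9.0248
86.8205 62.6677 35.6898 14.2414 3.3120
96.2363 75.7303 48.3448 21.9675 5.7889 0.5897
104.2303 86.8205 62.6677 32.8926 10.0335 1.1252 0.0000
111.0173 96.2363 75.7303 47.2820 17.2134 2.1468 0.0000 0.0000
116.7796 104.2303 86.8205 62.6677 29.1600 4.0961 0.0000 0.0000 0.0000
121.6717 111.0173 96.2363 75.7303 47.2820 7.8151 0.0000 0.0000 0.0000 0.0000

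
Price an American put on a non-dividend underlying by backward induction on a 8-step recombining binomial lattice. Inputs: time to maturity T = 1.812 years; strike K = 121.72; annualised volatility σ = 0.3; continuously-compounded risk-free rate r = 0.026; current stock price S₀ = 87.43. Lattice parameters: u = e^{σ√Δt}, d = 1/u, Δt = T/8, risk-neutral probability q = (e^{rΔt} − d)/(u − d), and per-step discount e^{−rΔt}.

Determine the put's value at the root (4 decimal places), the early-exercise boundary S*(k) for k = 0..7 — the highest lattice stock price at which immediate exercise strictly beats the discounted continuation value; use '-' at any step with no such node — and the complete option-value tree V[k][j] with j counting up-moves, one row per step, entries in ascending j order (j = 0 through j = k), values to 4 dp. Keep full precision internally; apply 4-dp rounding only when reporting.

params: Δt=0.22650 u=1.15347 d=0.86695 q=0.48498 e^(-rΔt)=0.99413
t_8 payoffs: 93.8199 84.5990 72.3307 56.0077 34.2900 5.3947 0.0000 0.0000 0.0000
t_7: node(7,0) S=32.1820 payoff=89.5380 vs cont=88.8233 → 89.5380 [stop]  node(7,1) S=42.8180 payoff=78.9020 vs cont=78.1873 → 78.9020 [stop]  node(7,2) S=56.9692 payoff=64.7508 vs cont=64.0361 → 64.7508 [stop]  node(7,3) S=75.7973 payoff=45.9227 vs cont=45.2080 → 45.9227 [stop]  node(7,4) S=100.8480 payoff=20.8720 vs cont=20.1573 → 20.8720 [stop]  node(7,5) S=134.1779 payoff=0.0000 vs cont=2.7621 → 2.7621 [wait]  node(7,6) S=178.5232 payoff=0.0000 vs cont=0.0000 → 0.0000 [wait]  node(7,7) S=237.5245 payoff=0.0000 vs cont=0.0000 → 0.0000 [wait]  ⇒ S*(7)=100.8480
t_6: node(6,0) S=37.1210 payoff=84.5990 vs cont=83.8843 → 84.5990 [stop]  node(6,1) S=49.3893 payoff=72.3307 vs cont=71.6160 → 72.3307 [stop]  node(6,2) S=65.7123 payoff=56.0077 vs cont=55.2930 → 56.0077 [stop]  node(6,3) S=87.4300 payoff=34.2900 vs cont=33.5753 → 34.2900 [stop]  node(6,4) S=116.3253 payoff=5.3947 vs cont=12.0180 → 12.0180 [wait]  node(6,5) S=154.7704 payoff=0.0000 vs cont=1.4142 → 1.4142 [wait]  node(6,6) S=205.9214 payoff=0.0000 vs cont=0.0000 → 0.0000 [wait]  ⇒ S*(6)=87.4300
t_5: node(5,0) S=42.8180 payoff=78.9020 vs cont=78.1873 → 78.9020 [stop]  node(5,1) S=56.9692 payoff=64.7508 vs cont=64.0361 → 64.7508 [stop]  node(5,2) S=75.7973 payoff=45.9227 vs cont=45.2080 → 45.9227 [stop]  node(5,3) S=100.8480 payoff=20.8720 vs cont=23.3506 → 23.3506 [wait]  node(5,4) S=134.1779 payoff=0.0000 vs cont=6.8350 → 6.8350 [wait]  node(5,5) S=178.5232 payoff=0.0000 vs cont=0.7240 → 0.7240 [wait]  ⇒ S*(5)=75.7973
t_4: node(4,0) S=49.3893 payoff=72.3307 vs cont=71.6160 → 72.3307 [stop]  node(4,1) S=65.7123 payoff=56.0077 vs cont=55.2930 → 56.0077 [stop]  node(4,2) S=87.4300 payoff=34.2900 vs cont=34.7703 → 34.7703 [wait]  node(4,3) S=116.3253 payoff=5.3947 vs cont=15.2508 → 15.2508 [wait]  node(4,4) S=154.7704 payoff=0.0000 vs cont=3.8486 → 3.8486 [wait]  ⇒ S*(4)=65.7123
t_3: node(3,0) S=56.9692 payoff=64.7508 vs cont=64.0361 → 64.7508 [stop]  node(3,1) S=75.7973 payoff=45.9227 vs cont=45.4396 → 45.9227 [stop]  node(3,2) S=100.8480 payoff=20.8720 vs cont=25.1552 → 25.1552 [wait]  node(3,3) S=134.1779 payoff=0.0000 vs cont=9.6639 → 9.6639 [wait]  ⇒ S*(3)=75.7973
t_2: node(2,0) S=65.7123 payoff=56.0077 vs cont=55.2930 → 56.0077 [stop]  node(2,1) S=87.4300 payoff=34.2900 vs cont=35.6404 → 35.6404 [wait]  node(2,2) S=116.3253 payoff=5.3947 vs cont=17.5386 → 17.5386 [wait]  ⇒ S*(2)=65.7123
t_1: node(1,0) S=75.7973 payoff=45.9227 vs cont=45.8591 → 45.9227 [stop]  node(1,1) S=100.8480 payoff=20.8720 vs cont=26.7036 → 26.7036 [wait]  ⇒ S*(1)=75.7973
t_0: node(0,0) S=87.4300 payoff=34.2900 vs cont=36.3869 → 36.3869 [wait]  ⇒ S*(0)=-

price = 36.3869
boundary = - 75.7973 65.7123 75.7973 65.7123 75.7973 87.4300 100.8480
tree:
36.3869
45.9227 26.7036
56.0077 35.6404 17.5386
64.7508 45.9227 25.1552 9.6639
72.3307 56.0077 34.7703 15.2508 3.8486
78.9020 64.7508 45.9227 23.3506 6.8350 0.7240
84.5990 72.3307 56.0077 34.2900 12.0180 1.4142 0.0000
89.5380 78.9020 64.7508 45.9227 20.8720 2.7621 0.0000 0.0000
93.8199 84.5990 72.3307 56.0077 34.2900 5.3947 0.0000 0.0000 0.0000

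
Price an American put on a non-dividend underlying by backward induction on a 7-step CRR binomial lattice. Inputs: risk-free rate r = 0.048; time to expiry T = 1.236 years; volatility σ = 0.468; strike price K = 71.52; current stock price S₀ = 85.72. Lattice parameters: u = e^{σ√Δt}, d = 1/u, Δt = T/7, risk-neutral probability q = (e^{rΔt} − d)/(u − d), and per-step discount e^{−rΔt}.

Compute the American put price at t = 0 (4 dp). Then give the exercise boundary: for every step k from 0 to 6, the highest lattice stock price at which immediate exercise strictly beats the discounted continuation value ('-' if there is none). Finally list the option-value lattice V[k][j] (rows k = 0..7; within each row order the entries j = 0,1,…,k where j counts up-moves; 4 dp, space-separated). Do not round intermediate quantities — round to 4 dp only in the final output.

price = 8.2145
boundary = - - - - 39.0352 47.5185 57.8455
tree:
8.2145
12.2154 3.8958
17.6278 6.3928 1.1783
24.5022 10.2707 2.1787 0.0826
32.4848 16.0317 4.0240 0.1579 0.0000
39.4536 24.0015 7.4229 0.3018 0.0000 0.0000
45.1783 32.4848 13.6745 0.5771 0.0000 0.0000 0.0000
49.8810 39.4536 24.0015 1.1033 0.0000 0.0000 0.0000 0.0000

Δt=0.17657  u=1.21732  d=0.82147  q=0.47250  discount=0.99156
step 7 (expiry): payoffs max(K−S,0) = 49.8810 39.4536 24.0015 1.1033 0.0000 0.0000 0.0000 0.0000
step 6: (k=6,j=0): S=26.3417, (K−S)⁺=45.1783, hold=44.5747 ⇒ V=45.1783 exercise | (k=6,j=1): S=39.0352, (K−S)⁺=32.4848, hold=31.8812 ⇒ V=32.4848 exercise | (k=6,j=2): S=57.8455, (K−S)⁺=13.6745, hold=13.0709 ⇒ V=13.6745 exercise | (k=6,j=3): S=85.7200, (K−S)⁺=0.0000, hold=0.5771 ⇒ V=0.5771 continue | (k=6,j=4): S=127.0267, (K−S)⁺=0.0000, hold=0.0000 ⇒ V=0.0000 continue | (k=6,j=5): S=188.2382, (K−S)⁺=0.0000, hold=0.0000 ⇒ V=0.0000 continue | (k=6,j=6): S=278.9462, (K−S)⁺=0.0000, hold=0.0000 ⇒ V=0.0000 continue  boundary S*=57.8455
step 5: (k=5,j=0): S=32.0664, (K−S)⁺=39.4536, hold=38.8500 ⇒ V=39.4536 exercise | (k=5,j=1): S=47.5185, (K−S)⁺=24.0015, hold=23.3979 ⇒ V=24.0015 exercise | (k=5,j=2): S=70.4167, (K−S)⁺=1.1033, hold=7.4229 ⇒ V=7.4229 continue | (k=5,j=3): S=104.3491, (K−S)⁺=0.0000, hold=0.3018 ⇒ V=0.3018 continue | (k=5,j=4): S=154.6327, (K−S)⁺=0.0000, hold=0.0000 ⇒ V=0.0000 continue | (k=5,j=5): S=229.1470, (K−S)⁺=0.0000, hold=0.0000 ⇒ V=0.0000 continue  boundary S*=47.5185
step 4: (k=4,j=0): S=39.0352, (K−S)⁺=32.4848, hold=31.8812 ⇒ V=32.4848 exercise | (k=4,j=1): S=57.8455, (K−S)⁺=13.6745, hold=16.0317 ⇒ V=16.0317 continue | (k=4,j=2): S=85.7200, (K−S)⁺=0.0000, hold=4.0240 ⇒ V=4.0240 continue | (k=4,j=3): S=127.0267, (K−S)⁺=0.0000, hold=0.1579 ⇒ V=0.1579 continue | (k=4,j=4): S=188.2382, (K−S)⁺=0.0000, hold=0.0000 ⇒ V=0.0000 continue  boundary S*=39.0352
step 3: (k=3,j=0): S=47.5185, (K−S)⁺=24.0015, hold=24.5022 ⇒ V=24.5022 continue | (k=3,j=1): S=70.4167, (K−S)⁺=1.1033, hold=10.2707 ⇒ V=10.2707 continue | (k=3,j=2): S=104.3491, (K−S)⁺=0.0000, hold=2.1787 ⇒ V=2.1787 continue | (k=3,j=3): S=154.6327, (K−S)⁺=0.0000, hold=0.0826 ⇒ V=0.0826 continue  boundary S*=-
step 2: (k=2,j=0): S=57.8455, (K−S)⁺=13.6745, hold=17.6278 ⇒ V=17.6278 continue | (k=2,j=1): S=85.7200, (K−S)⁺=0.0000, hold=6.3928 ⇒ V=6.3928 continue | (k=2,j=2): S=127.0267, (K−S)⁺=0.0000, hold=1.1783 ⇒ V=1.1783 continue  boundary S*=-
step 1: (k=1,j=0): S=70.4167, (K−S)⁺=1.1033, hold=12.2154 ⇒ V=12.2154 continue | (k=1,j=1): S=104.3491, (K−S)⁺=0.0000, hold=3.8958 ⇒ V=3.8958 continue  boundary S*=-
step 0: (k=0,j=0): S=85.7200, (K−S)⁺=0.0000, hold=8.2145 ⇒ V=8.2145 continue  boundary S*=-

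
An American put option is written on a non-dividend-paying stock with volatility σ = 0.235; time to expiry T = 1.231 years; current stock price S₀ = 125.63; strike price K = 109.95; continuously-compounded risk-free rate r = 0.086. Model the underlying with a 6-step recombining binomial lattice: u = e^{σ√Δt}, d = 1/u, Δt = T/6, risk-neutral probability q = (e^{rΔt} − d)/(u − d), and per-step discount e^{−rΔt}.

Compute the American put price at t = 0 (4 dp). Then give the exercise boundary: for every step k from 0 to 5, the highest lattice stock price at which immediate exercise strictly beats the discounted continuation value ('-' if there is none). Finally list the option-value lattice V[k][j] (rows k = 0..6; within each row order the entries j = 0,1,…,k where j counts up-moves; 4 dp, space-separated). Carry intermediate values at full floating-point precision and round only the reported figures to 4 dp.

price = 3.4550
boundary = - - - 91.2871 82.0694 91.2871
tree:
3.4550
6.2618 1.3319
11.0154 2.6794 0.3022
18.6629 5.2820 0.6941 0.0000
27.8806 10.1288 1.5941 0.0000 0.0000
36.1675 18.6629 3.6615 0.0000 0.0000 0.0000
43.6177 27.8806 8.4100 0.0000 0.0000 0.0000 0.0000

Δt=0.20517, u=1.11232, d=0.89903, q=0.55687, disc=e^(-rΔt)=0.98251
k=6 terminal: V=max(K-S,0) → 43.6177 27.8806 8.4100 0.0000 0.0000 0.0000 0.0000
k=5: j=0 S=73.7825 intr=36.1675 cont=34.2446 V=36.1675[EX]; j=1 S=91.2871 intr=18.6629 cont=16.7400 V=18.6629[EX]; j=2 S=112.9446 intr=0.0000 cont=3.6615 V=3.6615[hold]; j=3 S=139.7402 intr=0.0000 cont=0.0000 V=0.0000[hold]; j=4 S=172.8930 intr=0.0000 cont=0.0000 V=0.0000[hold]; j=5 S=213.9112 intr=0.0000 cont=0.0000 V=0.0000[hold]  S*(5)=91.2871
k=4: j=0 S=82.0694 intr=27.8806 cont=25.9576 V=27.8806[EX]; j=1 S=101.5400 intr=8.4100 cont=10.1288 V=10.1288[hold]; j=2 S=125.6300 intr=0.0000 cont=1.5941 V=1.5941[hold]; j=3 S=155.4352 intr=0.0000 cont=0.0000 V=0.0000[hold]; j=4 S=192.3116 intr=0.0000 cont=0.0000 V=0.0000[hold]  S*(4)=82.0694
k=3: j=0 S=91.2871 intr=18.6629 cont=17.6804 V=18.6629[EX]; j=1 S=112.9446 intr=0.0000 cont=5.2820 V=5.2820[hold]; j=2 S=139.7402 intr=0.0000 cont=0.6941 V=0.6941[hold]; j=3 S=172.8930 intr=0.0000 cont=0.0000 V=0.0000[hold]  S*(3)=91.2871
k=2: j=0 S=101.5400 intr=8.4100 cont=11.0154 V=11.0154[hold]; j=1 S=125.6300 intr=0.0000 cont=2.6794 V=2.6794[hold]; j=2 S=155.4352 intr=0.0000 cont=0.3022 V=0.3022[hold]  S*(2)=-
k=1: j=0 S=112.9446 intr=0.0000 cont=6.2618 V=6.2618[hold]; j=1 S=139.7402 intr=0.0000 cont=1.3319 V=1.3319[hold]  S*(1)=-
k=0: j=0 S=125.6300 intr=0.0000 cont=3.4550 V=3.4550[hold]  S*(0)=-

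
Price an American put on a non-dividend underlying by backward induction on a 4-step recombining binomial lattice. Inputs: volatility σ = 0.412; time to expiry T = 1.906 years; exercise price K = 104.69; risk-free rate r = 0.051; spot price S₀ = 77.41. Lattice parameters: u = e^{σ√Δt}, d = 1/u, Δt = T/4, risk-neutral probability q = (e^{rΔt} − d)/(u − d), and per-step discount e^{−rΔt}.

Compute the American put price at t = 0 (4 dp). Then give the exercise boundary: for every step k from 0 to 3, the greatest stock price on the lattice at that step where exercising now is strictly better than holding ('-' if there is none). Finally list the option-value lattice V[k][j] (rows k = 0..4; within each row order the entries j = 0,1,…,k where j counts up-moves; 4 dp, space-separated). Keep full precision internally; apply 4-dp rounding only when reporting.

Δt=0.47650, u=1.32896, d=0.75247, q=0.47205, disc=e^(-rΔt)=0.97599
k=4 terminal: V=max(K-S,0) → 79.8733 60.8601 27.2800 0.0000 0.0000
k=3: j=0 S=32.9805 intr=71.7095 cont=69.1960 V=71.7095[EX]; j=1 S=58.2484 intr=46.4416 cont=43.9281 V=46.4416[EX]; j=2 S=102.8751 intr=1.8149 cont=14.0568 V=14.0568[hold]; j=3 S=181.6922 intr=0.0000 cont=0.0000 V=0.0000[hold]  S*(3)=58.2484
k=2: j=0 S=43.8299 intr=60.8601 cont=58.3466 V=60.8601[EX]; j=1 S=77.4100 intr=27.2800 cont=30.4065 V=30.4065[hold]; j=2 S=136.7172 intr=0.0000 cont=7.2432 V=7.2432[hold]  S*(2)=43.8299
k=1: j=0 S=58.2484 intr=46.4416 cont=45.3686 V=46.4416[EX]; j=1 S=102.8751 intr=1.8149 cont=19.0049 V=19.0049[hold]  S*(1)=58.2484
k=0: j=0 S=77.4100 intr=27.2800 cont=32.6862 V=32.6862[hold]  S*(0)=-

price = 32.6862
boundary = - 58.2484 43.8299 58.2484
tree:
32.6862
46.4416 19.0049
60.8601 30.4065 7.2432
71.7095 46.4416 14.0568 0.0000
79.8733 60.8601 27.2800 0.0000 0.0000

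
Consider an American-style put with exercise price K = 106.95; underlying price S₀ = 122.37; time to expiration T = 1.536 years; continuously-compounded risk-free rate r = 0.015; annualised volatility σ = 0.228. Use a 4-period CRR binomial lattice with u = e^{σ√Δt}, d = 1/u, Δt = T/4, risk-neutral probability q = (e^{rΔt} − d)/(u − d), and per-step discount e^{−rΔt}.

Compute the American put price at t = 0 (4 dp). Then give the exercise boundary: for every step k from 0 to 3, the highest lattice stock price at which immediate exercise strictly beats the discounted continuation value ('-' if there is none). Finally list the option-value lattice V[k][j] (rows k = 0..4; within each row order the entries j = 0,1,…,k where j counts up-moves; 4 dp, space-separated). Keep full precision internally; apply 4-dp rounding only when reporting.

Δt=0.38400  u=1.15175  d=0.86824  q=0.48511  discount=0.99426
step 4 (expiry): payoffs max(K−S,0) = 37.4099 14.7024 0.0000 0.0000 0.0000
step 3: (k=3,j=0): S=80.0931, (K−S)⁺=26.8569, hold=26.2426 ⇒ V=26.8569 exercise | (k=3,j=1): S=106.2466, (K−S)⁺=0.7034, hold=7.5266 ⇒ V=7.5266 continue | (k=3,j=2): S=140.9402, (K−S)⁺=0.0000, hold=0.0000 ⇒ V=0.0000 continue | (k=3,j=3): S=186.9626, (K−S)⁺=0.0000, hold=0.0000 ⇒ V=0.0000 continue  boundary S*=80.0931
step 2: (k=2,j=0): S=92.2476, (K−S)⁺=14.7024, hold=17.3791 ⇒ V=17.3791 continue | (k=2,j=1): S=122.3700, (K−S)⁺=0.0000, hold=3.8531 ⇒ V=3.8531 continue | (k=2,j=2): S=162.3285, (K−S)⁺=0.0000, hold=0.0000 ⇒ V=0.0000 continue  boundary S*=-
step 1: (k=1,j=0): S=106.2466, (K−S)⁺=0.7034, hold=10.7554 ⇒ V=10.7554 continue | (k=1,j=1): S=140.9402, (K−S)⁺=0.0000, hold=1.9725 ⇒ V=1.9725 continue  boundary S*=-
step 0: (k=0,j=0): S=122.3700, (K−S)⁺=0.0000, hold=6.4574 ⇒ V=6.4574 continue  boundary S*=-

price = 6.4574
boundary = - - - 80.0931
tree:
6.4574
10.7554 1.9725
17.3791 3.8531 0.0000
26.8569 7.5266 0.0000 0.0000
37.4099 14.7024 0.0000 0.0000 0.0000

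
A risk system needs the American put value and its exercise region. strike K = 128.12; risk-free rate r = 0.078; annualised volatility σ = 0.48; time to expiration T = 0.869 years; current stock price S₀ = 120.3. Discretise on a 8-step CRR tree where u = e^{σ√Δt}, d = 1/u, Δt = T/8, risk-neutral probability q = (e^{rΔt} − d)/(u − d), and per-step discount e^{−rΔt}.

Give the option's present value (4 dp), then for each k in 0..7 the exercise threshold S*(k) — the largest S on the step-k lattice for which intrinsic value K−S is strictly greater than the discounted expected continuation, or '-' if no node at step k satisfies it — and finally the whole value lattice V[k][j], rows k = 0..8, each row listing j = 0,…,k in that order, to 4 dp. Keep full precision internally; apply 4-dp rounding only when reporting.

Δt=0.10862  u=1.17140  d=0.85368  q=0.48731  discount=0.99156
step 8 (expiry): payoffs max(K−S,0) = 94.1869 81.5578 64.2283 40.4492 7.8200 0.0000 0.0000 0.0000 0.0000
step 7: (k=7,j=0): S=39.7492, (K−S)⁺=88.3708, hold=87.2899 ⇒ V=88.3708 exercise | (k=7,j=1): S=54.5430, (K−S)⁺=73.5770, hold=72.4961 ⇒ V=73.5770 exercise | (k=7,j=2): S=74.8427, (K−S)⁺=53.2773, hold=52.1963 ⇒ V=53.2773 exercise | (k=7,j=3): S=102.6976, (K−S)⁺=25.4224, hold=24.3415 ⇒ V=25.4224 exercise | (k=7,j=4): S=140.9195, (K−S)⁺=0.0000, hold=3.9754 ⇒ V=3.9754 continue | (k=7,j=5): S=193.3667, (K−S)⁺=0.0000, hold=0.0000 ⇒ V=0.0000 continue | (k=7,j=6): S=265.3336, (K−S)⁺=0.0000, hold=0.0000 ⇒ V=0.0000 continue | (k=7,j=7): S=364.0851, (K−S)⁺=0.0000, hold=0.0000 ⇒ V=0.0000 continue  boundary S*=102.6976
step 6: (k=6,j=0): S=46.5622, (K−S)⁺=81.5578, hold=80.4768 ⇒ V=81.5578 exercise | (k=6,j=1): S=63.8917, (K−S)⁺=64.2283, hold=63.1474 ⇒ V=64.2283 exercise | (k=6,j=2): S=87.6708, (K−S)⁺=40.4492, hold=39.3683 ⇒ V=40.4492 exercise | (k=6,j=3): S=120.3000, (K−S)⁺=7.8200, hold=14.8447 ⇒ V=14.8447 continue | (k=6,j=4): S=165.0731, (K−S)⁺=0.0000, hold=2.0209 ⇒ V=2.0209 continue | (k=6,j=5): S=226.5098, (K−S)⁺=0.0000, hold=0.0000 ⇒ V=0.0000 continue | (k=6,j=6): S=310.8119, (K−S)⁺=0.0000, hold=0.0000 ⇒ V=0.0000 continue  boundary S*=87.6708
step 5: (k=5,j=0): S=54.5430, (K−S)⁺=73.5770, hold=72.4961 ⇒ V=73.5770 exercise | (k=5,j=1): S=74.8427, (K−S)⁺=53.2773, hold=52.1963 ⇒ V=53.2773 exercise | (k=5,j=2): S=102.6976, (K−S)⁺=25.4224, hold=27.7358 ⇒ V=27.7358 continue | (k=5,j=3): S=140.9195, (K−S)⁺=0.0000, hold=8.5230 ⇒ V=8.5230 continue | (k=5,j=4): S=193.3667, (K−S)⁺=0.0000, hold=1.0274 ⇒ V=1.0274 continue | (k=5,j=5): S=265.3336, (K−S)⁺=0.0000, hold=0.0000 ⇒ V=0.0000 continue  boundary S*=74.8427
step 4: (k=4,j=0): S=63.8917, (K−S)⁺=64.2283, hold=63.1474 ⇒ V=64.2283 exercise | (k=4,j=1): S=87.6708, (K−S)⁺=40.4492, hold=40.4861 ⇒ V=40.4861 continue | (k=4,j=2): S=120.3000, (K−S)⁺=7.8200, hold=18.2181 ⇒ V=18.2181 continue | (k=4,j=3): S=165.0731, (K−S)⁺=0.0000, hold=4.8292 ⇒ V=4.8292 continue | (k=4,j=4): S=226.5098, (K−S)⁺=0.0000, hold=0.5223 ⇒ V=0.5223 continue  boundary S*=63.8917
step 3: (k=3,j=0): S=74.8427, (K−S)⁺=53.2773, hold=52.2142 ⇒ V=53.2773 exercise | (k=3,j=1): S=102.6976, (K−S)⁺=25.4224, hold=29.3846 ⇒ V=29.3846 continue | (k=3,j=2): S=140.9195, (K−S)⁺=0.0000, hold=11.5949 ⇒ V=11.5949 continue | (k=3,j=3): S=193.3667, (K−S)⁺=0.0000, hold=2.7073 ⇒ V=2.7073 continue  boundary S*=74.8427
step 2: (k=2,j=0): S=87.6708, (K−S)⁺=40.4492, hold=41.2828 ⇒ V=41.2828 continue | (k=2,j=1): S=120.3000, (K−S)⁺=7.8200, hold=20.5407 ⇒ V=20.5407 continue | (k=2,j=2): S=165.0731, (K−S)⁺=0.0000, hold=7.2026 ⇒ V=7.2026 continue  boundary S*=-
step 1: (k=1,j=0): S=102.6976, (K−S)⁺=25.4224, hold=30.9119 ⇒ V=30.9119 continue | (k=1,j=1): S=140.9195, (K−S)⁺=0.0000, hold=13.9224 ⇒ V=13.9224 continue  boundary S*=-
step 0: (k=0,j=0): S=120.3000, (K−S)⁺=7.8200, hold=22.4417 ⇒ V=22.4417 continue  boundary S*=-

price = 22.4417
boundary = - - - 74.8427 63.8917 74.8427 87.6708 102.6976
tree:
22.4417
30.9119 13.9224
41.2828 20.5407 7.2026
53.2773 29.3846 11.5949 2.7073
64.2283 40.4861 18.2181 4.8292 0.5223
73.5770 53.2773 27.7358 8.5230 1.0274 0.0000
81.5578 64.2283 40.4492 14.8447 2.0209 0.0000 0.0000
88.3708 73.5770 53.2773 25.4224 3.9754 0.0000 0.0000 0.0000
94.1869 81.5578 64.2283 40.4492 7.8200 0.0000 0.0000 0.0000 0.0000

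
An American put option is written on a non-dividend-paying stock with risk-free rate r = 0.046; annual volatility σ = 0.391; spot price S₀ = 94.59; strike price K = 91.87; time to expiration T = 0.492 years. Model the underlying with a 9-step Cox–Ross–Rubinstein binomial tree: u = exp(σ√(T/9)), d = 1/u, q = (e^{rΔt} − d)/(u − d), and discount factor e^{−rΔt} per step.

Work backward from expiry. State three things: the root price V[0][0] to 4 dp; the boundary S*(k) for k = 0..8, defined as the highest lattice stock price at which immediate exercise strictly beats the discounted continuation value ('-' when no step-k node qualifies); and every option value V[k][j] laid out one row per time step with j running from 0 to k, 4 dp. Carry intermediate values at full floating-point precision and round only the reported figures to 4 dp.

Δt=0.05467  u=1.09573  d=0.91263  q=0.49091  discount=0.99749
step 9 (expiry): payoffs max(K−S,0) = 50.3250 41.9902 31.9833 19.9687 5.5439 0.0000 0.0000 0.0000 0.0000 0.0000
step 8: (k=8,j=0): S=45.5221, (K−S)⁺=46.3479, hold=46.1172 ⇒ V=46.3479 exercise | (k=8,j=1): S=54.6547, (K−S)⁺=37.2153, hold=36.9845 ⇒ V=37.2153 exercise | (k=8,j=2): S=65.6196, (K−S)⁺=26.2504, hold=26.0197 ⇒ V=26.2504 exercise | (k=8,j=3): S=78.7842, (K−S)⁺=13.0858, hold=12.8550 ⇒ V=13.0858 exercise | (k=8,j=4): S=94.5900, (K−S)⁺=0.0000, hold=2.8152 ⇒ V=2.8152 continue | (k=8,j=5): S=113.5667, (K−S)⁺=0.0000, hold=0.0000 ⇒ V=0.0000 continue | (k=8,j=6): S=136.3505, (K−S)⁺=0.0000, hold=0.0000 ⇒ V=0.0000 continue | (k=8,j=7): S=163.7053, (K−S)⁺=0.0000, hold=0.0000 ⇒ V=0.0000 continue | (k=8,j=8): S=196.5480, (K−S)⁺=0.0000, hold=0.0000 ⇒ V=0.0000 continue  boundary S*=78.7842
step 7: (k=7,j=0): S=49.8798, (K−S)⁺=41.9902, hold=41.7595 ⇒ V=41.9902 exercise | (k=7,j=1): S=59.8867, (K−S)⁺=31.9833, hold=31.7525 ⇒ V=31.9833 exercise | (k=7,j=2): S=71.9013, (K−S)⁺=19.9687, hold=19.7380 ⇒ V=19.9687 exercise | (k=7,j=3): S=86.3261, (K−S)⁺=5.5439, hold=8.0236 ⇒ V=8.0236 continue | (k=7,j=4): S=103.6449, (K−S)⁺=0.0000, hold=1.4296 ⇒ V=1.4296 continue | (k=7,j=5): S=124.4383, (K−S)⁺=0.0000, hold=0.0000 ⇒ V=0.0000 continue | (k=7,j=6): S=149.4032, (K−S)⁺=0.0000, hold=0.0000 ⇒ V=0.0000 continue | (k=7,j=7): S=179.3765, (K−S)⁺=0.0000, hold=0.0000 ⇒ V=0.0000 continue  boundary S*=71.9013
step 6: (k=6,j=0): S=54.6547, (K−S)⁺=37.2153, hold=36.9845 ⇒ V=37.2153 exercise | (k=6,j=1): S=65.6196, (K−S)⁺=26.2504, hold=26.0197 ⇒ V=26.2504 exercise | (k=6,j=2): S=78.7842, (K−S)⁺=13.0858, hold=14.0693 ⇒ V=14.0693 continue | (k=6,j=3): S=94.5900, (K−S)⁺=0.0000, hold=4.7745 ⇒ V=4.7745 continue | (k=6,j=4): S=113.5667, (K−S)⁺=0.0000, hold=0.7260 ⇒ V=0.7260 continue | (k=6,j=5): S=136.3505, (K−S)⁺=0.0000, hold=0.0000 ⇒ V=0.0000 continue | (k=6,j=6): S=163.7053, (K−S)⁺=0.0000, hold=0.0000 ⇒ V=0.0000 continue  boundary S*=65.6196
step 5: (k=5,j=0): S=59.8867, (K−S)⁺=31.9833, hold=31.7525 ⇒ V=31.9833 exercise | (k=5,j=1): S=71.9013, (K−S)⁺=19.9687, hold=20.2196 ⇒ V=20.2196 continue | (k=5,j=2): S=86.3261, (K−S)⁺=5.5439, hold=9.4825 ⇒ V=9.4825 continue | (k=5,j=3): S=103.6449, (K−S)⁺=0.0000, hold=2.7800 ⇒ V=2.7800 continue | (k=5,j=4): S=124.4383, (K−S)⁺=0.0000, hold=0.3686 ⇒ V=0.3686 continue | (k=5,j=5): S=149.4032, (K−S)⁺=0.0000, hold=0.0000 ⇒ V=0.0000 continue  boundary S*=59.8867
step 4: (k=4,j=0): S=65.6196, (K−S)⁺=26.2504, hold=26.1425 ⇒ V=26.2504 exercise | (k=4,j=1): S=78.7842, (K−S)⁺=13.0858, hold=14.9111 ⇒ V=14.9111 continue | (k=4,j=2): S=94.5900, (K−S)⁺=0.0000, hold=6.1766 ⇒ V=6.1766 continue | (k=4,j=3): S=113.5667, (K−S)⁺=0.0000, hold=1.5922 ⇒ V=1.5922 continue | (k=4,j=4): S=136.3505, (K−S)⁺=0.0000, hold=0.1872 ⇒ V=0.1872 continue  boundary S*=65.6196
step 3: (k=3,j=0): S=71.9013, (K−S)⁺=19.9687, hold=20.6318 ⇒ V=20.6318 continue | (k=3,j=1): S=86.3261, (K−S)⁺=5.5439, hold=10.5965 ⇒ V=10.5965 continue | (k=3,j=2): S=103.6449, (K−S)⁺=0.0000, hold=3.9162 ⇒ V=3.9162 continue | (k=3,j=3): S=124.4383, (K−S)⁺=0.0000, hold=0.9002 ⇒ V=0.9002 continue  boundary S*=-
step 2: (k=2,j=0): S=78.7842, (K−S)⁺=13.0858, hold=15.6659 ⇒ V=15.6659 continue | (k=2,j=1): S=94.5900, (K−S)⁺=0.0000, hold=7.2987 ⇒ V=7.2987 continue | (k=2,j=2): S=113.5667, (K−S)⁺=0.0000, hold=2.4295 ⇒ V=2.4295 continue  boundary S*=-
step 1: (k=1,j=0): S=86.3261, (K−S)⁺=5.5439, hold=11.5293 ⇒ V=11.5293 continue | (k=1,j=1): S=103.6449, (K−S)⁺=0.0000, hold=4.8960 ⇒ V=4.8960 continue  boundary S*=-
step 0: (k=0,j=0): S=94.5900, (K−S)⁺=0.0000, hold=8.2522 ⇒ V=8.2522 continue  boundary S*=-

price = 8.2522
boundary = - - - - 65.6196 59.8867 65.6196 71.9013 78.7842
tree:
8.2522
11.5293 4.8960
15.6659 7.2987 2.4295
20.6318 10.5965 3.9162 0.9002
26.2504 14.9111 6.1766 1.5922 0.1872
31.9833 20.2196 9.4825 2.7800 0.3686 0.0000
37.2153 26.2504 14.0693 4.7745 0.7260 0.0000 0.0000
41.9902 31.9833 19.9687 8.0236 1.4296 0.0000 0.0000 0.0000
46.3479 37.2153 26.2504 13.0858 2.8152 0.0000 0.0000 0.0000 0.0000
50.3250 41.9902 31.9833 19.9687 5.5439 0.0000 0.0000 0.0000 0.0000 0.0000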